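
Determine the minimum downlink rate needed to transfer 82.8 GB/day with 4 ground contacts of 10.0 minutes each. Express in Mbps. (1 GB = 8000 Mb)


total contact time = 4 * 10.0 * 60 = 2400.0000 s
data = 82.8 GB = 662400.0000 Mb
rate = 662400.0000 / 2400.0000 = 276.0000 Mbps

276.0000 Mbps


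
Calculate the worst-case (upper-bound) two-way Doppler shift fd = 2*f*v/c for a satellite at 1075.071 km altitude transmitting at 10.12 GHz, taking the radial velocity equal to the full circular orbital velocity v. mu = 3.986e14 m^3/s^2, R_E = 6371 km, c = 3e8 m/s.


r = 7.446071e+06 m
v = sqrt(mu/r) = 7316.5284 m/s (worst-case radial velocity)
f = 10.12 GHz = 1.012e+10 Hz
fd = 2*f*v/c = 2*1.012e+10*7316.5284/3.0e+08
fd = 493621.7804 Hz

493621.7804 Hz


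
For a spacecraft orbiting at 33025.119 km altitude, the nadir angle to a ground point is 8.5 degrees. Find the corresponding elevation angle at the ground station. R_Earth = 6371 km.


r = R_E + alt = 39396.1190 km
Law of sines in the satellite / Earth-center / ground-point triangle:
  sin(nadir)/R_E = sin(90 + el)/r  =>  cos(el) = (r/R_E)*sin(nadir)
cos(el) = (39396.1190 / 6371.0000) * sin(8.5 deg) = 0.9140036
el = arccos(0.9140036) = 23.9354 deg
(Earth-central angle = 90 - nadir - el = 57.5646 deg)

23.9354 degrees


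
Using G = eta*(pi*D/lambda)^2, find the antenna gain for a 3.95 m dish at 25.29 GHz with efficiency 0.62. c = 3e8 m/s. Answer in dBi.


lambda = c/f = 3e8 / 2.529e+10 = 0.0118624 m
G = eta*(pi*D/lambda)^2 = 0.62*(pi*3.95/0.0118624)^2
G = 678485.8197 (linear)
G = 10*log10(678485.8197) = 58.3154 dBi

58.3154 dBi


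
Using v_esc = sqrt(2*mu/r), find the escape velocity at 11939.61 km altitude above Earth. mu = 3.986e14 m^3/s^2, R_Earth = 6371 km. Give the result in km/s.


r = 6371.0 + 11939.61 = 18310.6100 km = 1.831061e+07 m
v_esc = sqrt(2*mu/r) = sqrt(2*3.986e14 / 1.831061e+07)
v_esc = 6598.3028 m/s = 6.5983 km/s

6.5983 km/s


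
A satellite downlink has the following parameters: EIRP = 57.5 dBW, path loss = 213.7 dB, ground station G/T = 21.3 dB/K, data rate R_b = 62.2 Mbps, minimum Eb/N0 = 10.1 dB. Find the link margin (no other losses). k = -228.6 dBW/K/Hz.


C/N0 = EIRP - FSPL + G/T - k = 57.5 - 213.7 + 21.3 - (-228.6)
C/N0 = 93.7000 dB-Hz
R_b = 62.2 Mbps = 6.22e+07 bps -> 10*log10(R_b) = 77.9379 dB-Hz
Eb/N0 = C/N0 - 10*log10(R_b) = 93.7000 - 77.9379 = 15.7621 dB
Margin = Eb/N0 - Eb/N0_req = 15.7621 - 10.1 = 5.6621 dB (link closes)

5.6621 dB


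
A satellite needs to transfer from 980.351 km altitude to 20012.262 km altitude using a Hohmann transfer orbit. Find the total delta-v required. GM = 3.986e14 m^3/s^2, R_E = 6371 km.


r1 = 7351.3510 km = 7.351351e+06 m
r2 = 26383.2620 km = 2.6383262e+07 m
dv1 = sqrt(mu/r1)*(sqrt(2*r2/(r1+r2)) - 1) = 1845.7831 m/s
dv2 = sqrt(mu/r2)*(1 - sqrt(2*r1/(r1+r2))) = 1320.8593 m/s
total dv = |dv1| + |dv2| = 1845.7831 + 1320.8593 = 3166.6424 m/s = 3.1666 km/s

3.1666 km/s


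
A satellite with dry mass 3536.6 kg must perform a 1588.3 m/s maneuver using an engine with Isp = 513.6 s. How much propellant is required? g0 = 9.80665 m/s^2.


ve = Isp * g0 = 513.6 * 9.80665 = 5036.695440 m/s
mass ratio = exp(dv/ve) = exp(1588.3/5036.695440) = 1.37073302
m_prop = m_dry * (mr - 1) = 3536.6 * (1.37073302 - 1)
m_prop = 1311.1344 kg

1311.1344 kg


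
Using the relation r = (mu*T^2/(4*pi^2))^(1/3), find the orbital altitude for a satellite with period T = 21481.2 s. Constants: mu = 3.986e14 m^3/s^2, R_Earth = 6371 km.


T = 21481.2 s
r = (mu*T^2/(4*pi^2))^(1/3) = (3.986e14 * 21481.2^2 / (4*pi^2))^(1/3)
r = 1.6701862e+07 m = 16701.8615 km
alt = r - R_E = 16701.8615 - 6371 = 10330.8615 km

10330.8615 km


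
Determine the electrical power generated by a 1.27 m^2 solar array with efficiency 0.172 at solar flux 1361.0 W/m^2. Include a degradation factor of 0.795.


P = area * eta * S * degradation
P = 1.27 * 0.172 * 1361.0 * 0.795
P = 236.3510 W

236.3510 W


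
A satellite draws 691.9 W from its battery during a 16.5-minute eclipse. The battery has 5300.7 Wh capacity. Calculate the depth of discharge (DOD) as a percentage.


E_used = P * t / 60 = 691.9 * 16.5 / 60 = 190.2725 Wh
DOD = E_used / E_total * 100 = 190.2725 / 5300.7 * 100
DOD = 3.5896 %

3.5896 %


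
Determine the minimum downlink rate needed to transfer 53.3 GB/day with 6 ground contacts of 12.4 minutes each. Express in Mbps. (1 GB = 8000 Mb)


total contact time = 6 * 12.4 * 60 = 4464.0000 s
data = 53.3 GB = 426400.0000 Mb
rate = 426400.0000 / 4464.0000 = 95.5197 Mbps

95.5197 Mbps


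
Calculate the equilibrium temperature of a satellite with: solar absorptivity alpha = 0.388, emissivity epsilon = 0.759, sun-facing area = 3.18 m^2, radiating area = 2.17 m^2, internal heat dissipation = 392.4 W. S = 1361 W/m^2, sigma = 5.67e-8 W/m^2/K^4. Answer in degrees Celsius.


Numerator = alpha*S*A_sun + Q_int = 0.388*1361*3.18 + 392.4 = 2071.6562 W
Denominator = eps*sigma*A_rad = 0.759*5.67e-8*2.17 = 9.3386601e-08 W/K^4
T^4 = 2.2183656e+10 K^4
T = 385.9298 K = 112.7798 C

112.7798 degrees Celsius


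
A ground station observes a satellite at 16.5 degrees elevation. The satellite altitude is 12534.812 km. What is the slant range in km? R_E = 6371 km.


h = 12534.812 km, el = 16.5 deg
d = -R_E*sin(el) + sqrt((R_E*sin(el))^2 + 2*R_E*h + h^2)
d = -6371.0000*sin(0.2879793) + sqrt((6371.0000*0.2840153)^2 + 2*6371.0000*12534.812 + 12534.812^2)
d = 16082.2748 km

16082.2748 km


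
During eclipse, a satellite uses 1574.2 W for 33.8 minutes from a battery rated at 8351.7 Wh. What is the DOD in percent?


E_used = P * t / 60 = 1574.2 * 33.8 / 60 = 886.7993 Wh
DOD = E_used / E_total * 100 = 886.7993 / 8351.7 * 100
DOD = 10.6182 %

10.6182 %


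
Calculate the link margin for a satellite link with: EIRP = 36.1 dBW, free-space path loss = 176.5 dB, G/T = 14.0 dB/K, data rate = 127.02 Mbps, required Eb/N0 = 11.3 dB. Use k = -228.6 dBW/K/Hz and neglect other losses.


C/N0 = EIRP - FSPL + G/T - k = 36.1 - 176.5 + 14.0 - (-228.6)
C/N0 = 102.2000 dB-Hz
R_b = 127.02 Mbps = 1.2702e+08 bps -> 10*log10(R_b) = 81.0387 dB-Hz
Eb/N0 = C/N0 - 10*log10(R_b) = 102.2000 - 81.0387 = 21.1613 dB
Margin = Eb/N0 - Eb/N0_req = 21.1613 - 11.3 = 9.8613 dB (link closes)

9.8613 dB


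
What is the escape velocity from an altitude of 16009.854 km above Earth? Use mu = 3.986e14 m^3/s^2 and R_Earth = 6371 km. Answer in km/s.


r = 6371.0 + 16009.854 = 22380.8540 km = 2.2380854e+07 m
v_esc = sqrt(2*mu/r) = sqrt(2*3.986e14 / 2.2380854e+07)
v_esc = 5968.2268 m/s = 5.9682 km/s

5.9682 km/s


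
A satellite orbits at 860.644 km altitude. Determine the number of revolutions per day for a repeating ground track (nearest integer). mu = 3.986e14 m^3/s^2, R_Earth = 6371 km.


r = 7.231644e+06 m
T = 2*pi*sqrt(r^3/mu) = 6120.2164 s = 102.0036 min
revs/day = 1440 / 102.0036 = 14.1171
Rounded: 14 revolutions per day

14 revolutions per day


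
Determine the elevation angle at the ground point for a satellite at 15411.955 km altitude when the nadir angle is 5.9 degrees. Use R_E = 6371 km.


r = R_E + alt = 21782.9550 km
Law of sines in the satellite / Earth-center / ground-point triangle:
  sin(nadir)/R_E = sin(90 + el)/r  =>  cos(el) = (r/R_E)*sin(nadir)
cos(el) = (21782.9550 / 6371.0000) * sin(5.9 deg) = 0.3514558
el = arccos(0.3514558) = 69.4236 deg
(Earth-central angle = 90 - nadir - el = 14.6764 deg)

69.4236 degrees


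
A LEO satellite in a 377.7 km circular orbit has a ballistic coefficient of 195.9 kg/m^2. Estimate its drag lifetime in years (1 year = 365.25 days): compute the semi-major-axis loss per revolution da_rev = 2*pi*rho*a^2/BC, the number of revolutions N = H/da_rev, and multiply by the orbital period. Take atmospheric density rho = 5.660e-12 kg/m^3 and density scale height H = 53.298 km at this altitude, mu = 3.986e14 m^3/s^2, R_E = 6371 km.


a = R_E + alt = 6748.7000 km = 6.7487e+06 m
da_rev = 2*pi*rho*a^2/BC = 2*pi*5.660e-12*(6.7487e+06)^2/195.9 = 8.268031 m per revolution
N = H/da_rev = 53298.0000 m / 8.268031 m = 6446.2746 revolutions
P = 2*pi*sqrt(a^3/mu) = 5517.4881 s
lifetime = N*P = 6446.2746 * 5517.4881 = 3.5567244e+07 s = 411.6579 days
years = 411.6579 / 365.25 = 1.1271 years

1.1271 years


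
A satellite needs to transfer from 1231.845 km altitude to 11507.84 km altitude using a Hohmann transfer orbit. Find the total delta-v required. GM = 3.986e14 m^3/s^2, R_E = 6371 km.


r1 = 7602.8450 km = 7.602845e+06 m
r2 = 17878.8400 km = 1.787884e+07 m
dv1 = sqrt(mu/r1)*(sqrt(2*r2/(r1+r2)) - 1) = 1336.6109 m/s
dv2 = sqrt(mu/r2)*(1 - sqrt(2*r1/(r1+r2))) = 1074.2679 m/s
total dv = |dv1| + |dv2| = 1336.6109 + 1074.2679 = 2410.8789 m/s = 2.4109 km/s

2.4109 km/s


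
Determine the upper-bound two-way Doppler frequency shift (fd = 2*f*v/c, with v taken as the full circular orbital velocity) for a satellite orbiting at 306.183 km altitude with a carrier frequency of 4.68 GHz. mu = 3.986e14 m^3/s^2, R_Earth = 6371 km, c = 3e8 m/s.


r = 6.677183e+06 m
v = sqrt(mu/r) = 7726.3078 m/s (worst-case radial velocity)
f = 4.68 GHz = 4.68e+09 Hz
fd = 2*f*v/c = 2*4.68e+09*7726.3078/3.0e+08
fd = 241060.8045 Hz

241060.8045 Hz


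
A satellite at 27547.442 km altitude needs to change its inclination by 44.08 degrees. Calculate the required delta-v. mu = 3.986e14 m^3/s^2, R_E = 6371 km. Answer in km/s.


r = 33918.4420 km = 3.3918442e+07 m
V = sqrt(mu/r) = 3428.0780 m/s
di = 44.08 deg = 0.7693411 rad
dV = 2*V*sin(di/2) = 2*3428.0780*sin(0.3846706)
dV = 2572.7986 m/s = 2.5728 km/s

2.5728 km/s


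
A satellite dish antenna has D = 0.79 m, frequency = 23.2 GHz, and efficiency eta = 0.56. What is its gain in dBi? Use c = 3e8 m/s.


lambda = c/f = 3e8 / 2.32e+10 = 0.01293103 m
G = eta*(pi*D/lambda)^2 = 0.56*(pi*0.79/0.01293103)^2
G = 20628.8689 (linear)
G = 10*log10(20628.8689) = 43.1448 dBi

43.1448 dBi


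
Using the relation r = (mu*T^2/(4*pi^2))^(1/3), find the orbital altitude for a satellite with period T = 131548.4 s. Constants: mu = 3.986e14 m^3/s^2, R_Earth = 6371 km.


T = 131548.4 s
r = (mu*T^2/(4*pi^2))^(1/3) = (3.986e14 * 131548.4^2 / (4*pi^2))^(1/3)
r = 5.590486e+07 m = 55904.8602 km
alt = r - R_E = 55904.8602 - 6371 = 49533.8602 km

49533.8602 km


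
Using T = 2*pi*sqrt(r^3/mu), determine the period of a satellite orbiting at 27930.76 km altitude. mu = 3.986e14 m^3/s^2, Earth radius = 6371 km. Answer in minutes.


r = 34301.7600 km = 3.430176e+07 m
T = 2*pi*sqrt(r^3/mu) = 2*pi*sqrt(4.0359819e+22 / 3.986e14)
T = 63224.5617 s = 1053.7427 min

1053.7427 minutes


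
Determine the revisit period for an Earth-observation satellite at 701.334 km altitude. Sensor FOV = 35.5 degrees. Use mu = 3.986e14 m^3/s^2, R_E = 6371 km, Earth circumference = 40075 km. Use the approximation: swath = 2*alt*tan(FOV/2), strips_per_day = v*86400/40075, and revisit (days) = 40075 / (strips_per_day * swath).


swath = 2*701.334*tan(0.3097959) = 448.9976 km
v = sqrt(mu/r) = 7507.3604 m/s = 7.5074 km/s
strips/day = v*86400/40075 = 7.5074*86400/40075 = 16.1856
coverage/day = strips * swath = 16.1856 * 448.9976 = 7267.2728 km
revisit = 40075 / 7267.2728 = 5.5144 days

5.5144 days


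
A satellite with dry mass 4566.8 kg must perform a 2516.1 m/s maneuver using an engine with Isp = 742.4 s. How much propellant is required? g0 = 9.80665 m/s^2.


ve = Isp * g0 = 742.4 * 9.80665 = 7280.456960 m/s
mass ratio = exp(dv/ve) = exp(2516.1/7280.456960) = 1.41283234
m_prop = m_dry * (mr - 1) = 4566.8 * (1.41283234 - 1)
m_prop = 1885.3227 kg

1885.3227 kg


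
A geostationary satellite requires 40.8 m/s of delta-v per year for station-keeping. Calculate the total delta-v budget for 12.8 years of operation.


dV = rate * years = 40.8 * 12.8
dV = 522.2400 m/s

522.2400 m/s


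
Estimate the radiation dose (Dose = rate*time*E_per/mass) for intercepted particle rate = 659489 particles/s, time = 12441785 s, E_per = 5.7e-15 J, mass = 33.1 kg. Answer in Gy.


Total energy deposited = rate * time * E_per
  = 659489 * 12441785 * 5.7e-15 = 0.04676976 J
Dose = E_total / mass = 0.04676976 / 33.1
Dose = 0.001412984 Gy

0.0014 Gy


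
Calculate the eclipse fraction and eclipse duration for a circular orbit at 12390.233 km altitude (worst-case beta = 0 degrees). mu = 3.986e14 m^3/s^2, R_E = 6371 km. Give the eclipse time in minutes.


r = 18761.2330 km
T = 426.2379 min
Eclipse fraction = arcsin(R_E/r)/pi = arcsin(6371.0000/18761.2330)/pi
= arcsin(0.3395832)/pi = 0.110286
Eclipse duration = 0.110286 * 426.2379 = 47.0081 min

47.0081 minutes


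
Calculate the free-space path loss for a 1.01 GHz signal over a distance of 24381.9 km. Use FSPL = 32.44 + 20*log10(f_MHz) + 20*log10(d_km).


f = 1.01 GHz = 1010.0000 MHz
d = 24381.9 km
FSPL = 32.44 + 20*log10(1010.0000) + 20*log10(24381.9)
FSPL = 32.44 + 60.0864 + 87.7414
FSPL = 180.2678 dB

180.2678 dB


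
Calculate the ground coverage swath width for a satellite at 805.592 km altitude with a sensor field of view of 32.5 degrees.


FOV = 32.5 deg = 0.567232 rad
swath = 2 * alt * tan(FOV/2) = 2 * 805.592 * tan(0.283616)
swath = 2 * 805.592 * 0.2914734
swath = 469.6173 km

469.6173 km


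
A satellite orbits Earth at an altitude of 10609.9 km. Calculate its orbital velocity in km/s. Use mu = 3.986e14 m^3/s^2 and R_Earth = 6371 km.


r = R_E + alt = 6371.0 + 10609.9 = 16980.9000 km = 1.69809e+07 m
v = sqrt(mu/r) = sqrt(3.986e14 / 1.69809e+07) = 4844.9388 m/s = 4.8449 km/s

4.8449 km/s


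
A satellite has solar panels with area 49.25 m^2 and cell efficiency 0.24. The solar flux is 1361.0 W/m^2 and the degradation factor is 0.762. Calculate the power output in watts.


P = area * eta * S * degradation
P = 49.25 * 0.24 * 1361.0 * 0.762
P = 12258.3092 W

12258.3092 W


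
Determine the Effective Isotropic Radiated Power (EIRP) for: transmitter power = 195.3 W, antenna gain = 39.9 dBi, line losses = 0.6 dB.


Pt = 195.3 W = 22.9070 dBW
EIRP = Pt_dBW + Gt - losses = 22.9070 + 39.9 - 0.6 = 62.2070 dBW

62.2070 dBW


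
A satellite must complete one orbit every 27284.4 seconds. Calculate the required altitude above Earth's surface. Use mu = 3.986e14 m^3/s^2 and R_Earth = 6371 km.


T = 27284.4 s
r = (mu*T^2/(4*pi^2))^(1/3) = (3.986e14 * 27284.4^2 / (4*pi^2))^(1/3)
r = 1.9588543e+07 m = 19588.5426 km
alt = r - R_E = 19588.5426 - 6371 = 13217.5426 km

13217.5426 km


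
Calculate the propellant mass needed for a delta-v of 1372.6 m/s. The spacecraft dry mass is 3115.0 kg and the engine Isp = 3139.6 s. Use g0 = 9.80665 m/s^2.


ve = Isp * g0 = 3139.6 * 9.80665 = 30788.958340 m/s
mass ratio = exp(dv/ve) = exp(1372.6/30788.958340) = 1.04558958
m_prop = m_dry * (mr - 1) = 3115.0 * (1.04558958 - 1)
m_prop = 142.0115 kg

142.0115 kg


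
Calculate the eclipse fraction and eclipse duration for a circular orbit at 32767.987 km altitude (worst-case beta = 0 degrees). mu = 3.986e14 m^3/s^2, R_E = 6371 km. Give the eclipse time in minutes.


r = 39138.9870 km
T = 1284.3232 min
Eclipse fraction = arcsin(R_E/r)/pi = arcsin(6371.0000/39138.9870)/pi
= arcsin(0.1627789)/pi = 0.05204571
Eclipse duration = 0.05204571 * 1284.3232 = 66.8435 min

66.8435 minutes


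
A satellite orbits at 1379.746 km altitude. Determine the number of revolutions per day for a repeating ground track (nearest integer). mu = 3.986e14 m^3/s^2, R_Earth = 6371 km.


r = 7.750746e+06 m
T = 2*pi*sqrt(r^3/mu) = 6790.8866 s = 113.1814 min
revs/day = 1440 / 113.1814 = 12.7229
Rounded: 13 revolutions per day

13 revolutions per day


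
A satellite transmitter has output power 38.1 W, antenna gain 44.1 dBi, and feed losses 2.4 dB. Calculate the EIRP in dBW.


Pt = 38.1 W = 15.8092 dBW
EIRP = Pt_dBW + Gt - losses = 15.8092 + 44.1 - 2.4 = 57.5092 dBW

57.5092 dBW


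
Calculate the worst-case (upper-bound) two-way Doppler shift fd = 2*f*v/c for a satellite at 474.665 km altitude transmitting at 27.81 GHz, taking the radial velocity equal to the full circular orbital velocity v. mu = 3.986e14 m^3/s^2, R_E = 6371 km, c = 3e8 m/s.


r = 6.845665e+06 m
v = sqrt(mu/r) = 7630.6376 m/s (worst-case radial velocity)
f = 27.81 GHz = 2.781e+10 Hz
fd = 2*f*v/c = 2*2.781e+10*7630.6376/3.0e+08
fd = 1.4147202e+06 Hz

1.4147e+06 Hz


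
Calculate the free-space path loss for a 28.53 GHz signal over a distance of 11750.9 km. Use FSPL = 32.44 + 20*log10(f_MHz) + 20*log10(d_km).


f = 28.53 GHz = 28530.0000 MHz
d = 11750.9 km
FSPL = 32.44 + 20*log10(28530.0000) + 20*log10(11750.9)
FSPL = 32.44 + 89.1060 + 81.4014
FSPL = 202.9475 dB

202.9475 dB


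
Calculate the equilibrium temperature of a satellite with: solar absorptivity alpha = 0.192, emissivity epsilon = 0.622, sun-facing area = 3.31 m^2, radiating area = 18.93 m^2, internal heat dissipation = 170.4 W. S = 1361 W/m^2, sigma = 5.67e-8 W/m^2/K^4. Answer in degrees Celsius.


Numerator = alpha*S*A_sun + Q_int = 0.192*1361*3.31 + 170.4 = 1035.3427 W
Denominator = eps*sigma*A_rad = 0.622*5.67e-8*18.93 = 6.6761188e-07 W/K^4
T^4 = 1.5508153e+09 K^4
T = 198.4449 K = -74.7051 C

-74.7051 degrees Celsius


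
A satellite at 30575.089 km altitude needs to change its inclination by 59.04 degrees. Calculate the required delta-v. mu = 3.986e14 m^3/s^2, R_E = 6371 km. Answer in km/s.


r = 36946.0890 km = 3.6946089e+07 m
V = sqrt(mu/r) = 3284.6145 m/s
di = 59.04 deg = 1.0304 rad
dV = 2*V*sin(di/2) = 2*3284.6145*sin(0.5152212)
dV = 3236.8388 m/s = 3.2368 km/s

3.2368 km/s


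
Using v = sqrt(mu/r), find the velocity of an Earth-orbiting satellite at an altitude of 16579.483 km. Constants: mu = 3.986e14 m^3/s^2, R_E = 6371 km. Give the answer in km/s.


r = R_E + alt = 6371.0 + 16579.483 = 22950.4830 km = 2.2950483e+07 m
v = sqrt(mu/r) = sqrt(3.986e14 / 2.2950483e+07) = 4167.4724 m/s = 4.1675 km/s

4.1675 km/s


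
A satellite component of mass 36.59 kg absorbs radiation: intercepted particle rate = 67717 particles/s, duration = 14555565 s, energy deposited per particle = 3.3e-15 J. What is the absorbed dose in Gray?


Total energy deposited = rate * time * E_per
  = 67717 * 14555565 * 3.3e-15 = 0.003252675 J
Dose = E_total / mass = 0.003252675 / 36.59
Dose = 8.8895199e-05 Gy

8.8895e-05 Gy


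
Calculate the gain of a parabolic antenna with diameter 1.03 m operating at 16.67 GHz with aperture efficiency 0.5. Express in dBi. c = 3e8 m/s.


lambda = c/f = 3e8 / 1.667e+10 = 0.0179964 m
G = eta*(pi*D/lambda)^2 = 0.5*(pi*1.03/0.0179964)^2
G = 16164.8951 (linear)
G = 10*log10(16164.8951) = 42.0857 dBi

42.0857 dBi


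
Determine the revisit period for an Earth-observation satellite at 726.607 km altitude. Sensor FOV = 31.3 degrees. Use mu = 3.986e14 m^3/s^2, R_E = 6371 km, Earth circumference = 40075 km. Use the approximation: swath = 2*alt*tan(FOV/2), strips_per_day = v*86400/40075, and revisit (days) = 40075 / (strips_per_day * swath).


swath = 2*726.607*tan(0.273144) = 407.1120 km
v = sqrt(mu/r) = 7493.9825 m/s = 7.4940 km/s
strips/day = v*86400/40075 = 7.4940*86400/40075 = 16.1567
coverage/day = strips * swath = 16.1567 * 407.1120 = 6577.5899 km
revisit = 40075 / 6577.5899 = 6.0927 days

6.0927 days


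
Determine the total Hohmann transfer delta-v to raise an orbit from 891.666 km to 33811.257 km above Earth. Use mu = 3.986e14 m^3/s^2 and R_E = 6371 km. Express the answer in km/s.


r1 = 7262.6660 km = 7.262666e+06 m
r2 = 40182.2570 km = 4.0182257e+07 m
dv1 = sqrt(mu/r1)*(sqrt(2*r2/(r1+r2)) - 1) = 2233.4602 m/s
dv2 = sqrt(mu/r2)*(1 - sqrt(2*r1/(r1+r2))) = 1406.8836 m/s
total dv = |dv1| + |dv2| = 2233.4602 + 1406.8836 = 3640.3437 m/s = 3.6403 km/s

3.6403 km/s


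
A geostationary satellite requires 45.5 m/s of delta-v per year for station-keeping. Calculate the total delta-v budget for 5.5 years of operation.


dV = rate * years = 45.5 * 5.5
dV = 250.2500 m/s

250.2500 m/s


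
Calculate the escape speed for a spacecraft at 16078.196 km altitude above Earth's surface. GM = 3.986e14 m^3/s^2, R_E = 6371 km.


r = 6371.0 + 16078.196 = 22449.1960 km = 2.2449196e+07 m
v_esc = sqrt(2*mu/r) = sqrt(2*3.986e14 / 2.2449196e+07)
v_esc = 5959.1353 m/s = 5.9591 km/s

5.9591 km/s


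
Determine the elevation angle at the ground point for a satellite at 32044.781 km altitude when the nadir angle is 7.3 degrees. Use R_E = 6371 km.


r = R_E + alt = 38415.7810 km
Law of sines in the satellite / Earth-center / ground-point triangle:
  sin(nadir)/R_E = sin(90 + el)/r  =>  cos(el) = (r/R_E)*sin(nadir)
cos(el) = (38415.7810 / 6371.0000) * sin(7.3 deg) = 0.7661727
el = arccos(0.7661727) = 39.9886 deg
(Earth-central angle = 90 - nadir - el = 42.7114 deg)

39.9886 degrees


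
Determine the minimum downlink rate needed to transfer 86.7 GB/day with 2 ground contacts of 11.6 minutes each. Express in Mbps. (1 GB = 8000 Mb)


total contact time = 2 * 11.6 * 60 = 1392.0000 s
data = 86.7 GB = 693600.0000 Mb
rate = 693600.0000 / 1392.0000 = 498.2759 Mbps

498.2759 Mbps


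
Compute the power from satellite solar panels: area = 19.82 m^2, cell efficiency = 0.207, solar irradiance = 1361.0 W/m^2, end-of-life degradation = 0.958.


P = area * eta * S * degradation
P = 19.82 * 0.207 * 1361.0 * 0.958
P = 5349.3083 W

5349.3083 W


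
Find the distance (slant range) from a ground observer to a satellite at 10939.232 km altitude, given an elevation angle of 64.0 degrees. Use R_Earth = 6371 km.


h = 10939.232 km, el = 64.0 deg
d = -R_E*sin(el) + sqrt((R_E*sin(el))^2 + 2*R_E*h + h^2)
d = -6371.0000*sin(1.1170) + sqrt((6371.0000*0.898794)^2 + 2*6371.0000*10939.232 + 10939.232^2)
d = 11357.2269 km

11357.2269 km


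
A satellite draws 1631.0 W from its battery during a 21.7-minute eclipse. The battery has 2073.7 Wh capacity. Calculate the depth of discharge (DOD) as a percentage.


E_used = P * t / 60 = 1631.0 * 21.7 / 60 = 589.8783 Wh
DOD = E_used / E_total * 100 = 589.8783 / 2073.7 * 100
DOD = 28.4457 %

28.4457 %


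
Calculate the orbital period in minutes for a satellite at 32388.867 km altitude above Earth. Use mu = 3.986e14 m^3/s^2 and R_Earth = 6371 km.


r = 38759.8670 km = 3.8759867e+07 m
T = 2*pi*sqrt(r^3/mu) = 2*pi*sqrt(5.8230006e+22 / 3.986e14)
T = 75942.4560 s = 1265.7076 min

1265.7076 minutes


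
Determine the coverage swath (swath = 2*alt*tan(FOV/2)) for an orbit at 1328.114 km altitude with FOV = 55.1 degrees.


FOV = 55.1 deg = 0.9616764 rad
swath = 2 * alt * tan(FOV/2) = 2 * 1328.114 * tan(0.4808382)
swath = 2 * 1328.114 * 0.5216767
swath = 1385.6923 km

1385.6923 km


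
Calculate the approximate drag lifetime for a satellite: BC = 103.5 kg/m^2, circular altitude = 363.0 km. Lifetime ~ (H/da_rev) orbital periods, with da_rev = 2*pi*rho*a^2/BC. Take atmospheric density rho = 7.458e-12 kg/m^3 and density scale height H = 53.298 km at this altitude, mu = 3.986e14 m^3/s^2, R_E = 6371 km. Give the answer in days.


a = R_E + alt = 6734.0000 km = 6.734e+06 m
da_rev = 2*pi*rho*a^2/BC = 2*pi*7.458e-12*(6.734e+06)^2/103.5 = 20.530906 m per revolution
N = H/da_rev = 53298.0000 m / 20.530906 m = 2595.9887 revolutions
P = 2*pi*sqrt(a^3/mu) = 5499.4707 s
lifetime = N*P = 2595.9887 * 5499.4707 = 1.4276563e+07 s = 165.2380 days

165.2380 days


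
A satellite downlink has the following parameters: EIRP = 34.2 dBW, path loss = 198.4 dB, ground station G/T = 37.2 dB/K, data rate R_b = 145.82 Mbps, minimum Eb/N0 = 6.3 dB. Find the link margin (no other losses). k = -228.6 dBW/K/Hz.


C/N0 = EIRP - FSPL + G/T - k = 34.2 - 198.4 + 37.2 - (-228.6)
C/N0 = 101.6000 dB-Hz
R_b = 145.82 Mbps = 1.4582e+08 bps -> 10*log10(R_b) = 81.6382 dB-Hz
Eb/N0 = C/N0 - 10*log10(R_b) = 101.6000 - 81.6382 = 19.9618 dB
Margin = Eb/N0 - Eb/N0_req = 19.9618 - 6.3 = 13.6618 dB (link closes)

13.6618 dB


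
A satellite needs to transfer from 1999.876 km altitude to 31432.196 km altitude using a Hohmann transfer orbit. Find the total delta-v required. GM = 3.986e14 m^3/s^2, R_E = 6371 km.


r1 = 8370.8760 km = 8.370876e+06 m
r2 = 37803.1960 km = 3.7803196e+07 m
dv1 = sqrt(mu/r1)*(sqrt(2*r2/(r1+r2)) - 1) = 1929.5122 m/s
dv2 = sqrt(mu/r2)*(1 - sqrt(2*r1/(r1+r2))) = 1291.8997 m/s
total dv = |dv1| + |dv2| = 1929.5122 + 1291.8997 = 3221.4119 m/s = 3.2214 km/s

3.2214 km/s


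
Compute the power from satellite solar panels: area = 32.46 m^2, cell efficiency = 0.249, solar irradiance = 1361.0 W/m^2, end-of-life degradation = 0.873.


P = area * eta * S * degradation
P = 32.46 * 0.249 * 1361.0 * 0.873
P = 9603.2941 W

9603.2941 W


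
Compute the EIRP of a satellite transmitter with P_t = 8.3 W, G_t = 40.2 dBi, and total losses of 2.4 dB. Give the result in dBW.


Pt = 8.3 W = 9.1908 dBW
EIRP = Pt_dBW + Gt - losses = 9.1908 + 40.2 - 2.4 = 46.9908 dBW

46.9908 dBW


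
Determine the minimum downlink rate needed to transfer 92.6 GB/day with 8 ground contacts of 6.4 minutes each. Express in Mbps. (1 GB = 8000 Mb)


total contact time = 8 * 6.4 * 60 = 3072.0000 s
data = 92.6 GB = 740800.0000 Mb
rate = 740800.0000 / 3072.0000 = 241.1458 Mbps

241.1458 Mbps


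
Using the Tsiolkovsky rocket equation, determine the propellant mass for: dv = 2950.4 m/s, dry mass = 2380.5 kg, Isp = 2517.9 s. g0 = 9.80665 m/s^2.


ve = Isp * g0 = 2517.9 * 9.80665 = 24692.164035 m/s
mass ratio = exp(dv/ve) = exp(2950.4/24692.164035) = 1.12691893
m_prop = m_dry * (mr - 1) = 2380.5 * (1.12691893 - 1)
m_prop = 302.1305 kg

302.1305 kg


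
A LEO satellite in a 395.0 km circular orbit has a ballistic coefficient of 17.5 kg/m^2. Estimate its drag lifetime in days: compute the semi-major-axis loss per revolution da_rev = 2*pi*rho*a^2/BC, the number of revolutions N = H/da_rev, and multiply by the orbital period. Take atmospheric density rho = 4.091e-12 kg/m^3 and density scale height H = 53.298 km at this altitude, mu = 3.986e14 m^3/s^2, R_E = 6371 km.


a = R_E + alt = 6766.0000 km = 6.766e+06 m
da_rev = 2*pi*rho*a^2/BC = 2*pi*4.091e-12*(6.766e+06)^2/17.5 = 67.241174 m per revolution
N = H/da_rev = 53298.0000 m / 67.241174 m = 792.6393 revolutions
P = 2*pi*sqrt(a^3/mu) = 5538.7175 s
lifetime = N*P = 792.6393 * 5538.7175 = 4.3902054e+06 s = 50.8126 days

50.8126 days


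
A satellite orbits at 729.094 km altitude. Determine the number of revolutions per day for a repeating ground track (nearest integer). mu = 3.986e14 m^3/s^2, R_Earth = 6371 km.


r = 7.100094e+06 m
T = 2*pi*sqrt(r^3/mu) = 5953.9800 s = 99.2330 min
revs/day = 1440 / 99.2330 = 14.5113
Rounded: 15 revolutions per day

15 revolutions per day


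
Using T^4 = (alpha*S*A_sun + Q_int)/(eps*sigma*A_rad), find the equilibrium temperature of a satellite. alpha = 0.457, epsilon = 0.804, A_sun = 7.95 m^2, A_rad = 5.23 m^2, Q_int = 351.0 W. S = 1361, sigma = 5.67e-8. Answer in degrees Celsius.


Numerator = alpha*S*A_sun + Q_int = 0.457*1361*7.95 + 351.0 = 5295.7171 W
Denominator = eps*sigma*A_rad = 0.804*5.67e-8*5.23 = 2.3841896e-07 W/K^4
T^4 = 2.2211812e+10 K^4
T = 386.0522 K = 112.9022 C

112.9022 degrees Celsius


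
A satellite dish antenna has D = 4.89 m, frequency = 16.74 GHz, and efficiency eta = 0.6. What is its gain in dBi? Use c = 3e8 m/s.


lambda = c/f = 3e8 / 1.674e+10 = 0.01792115 m
G = eta*(pi*D/lambda)^2 = 0.6*(pi*4.89/0.01792115)^2
G = 440896.9676 (linear)
G = 10*log10(440896.9676) = 56.4434 dBi

56.4434 dBi


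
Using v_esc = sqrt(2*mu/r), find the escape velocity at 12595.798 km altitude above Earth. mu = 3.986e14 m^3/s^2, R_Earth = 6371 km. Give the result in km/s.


r = 6371.0 + 12595.798 = 18966.7980 km = 1.8966798e+07 m
v_esc = sqrt(2*mu/r) = sqrt(2*3.986e14 / 1.8966798e+07)
v_esc = 6483.1584 m/s = 6.4832 km/s

6.4832 km/s


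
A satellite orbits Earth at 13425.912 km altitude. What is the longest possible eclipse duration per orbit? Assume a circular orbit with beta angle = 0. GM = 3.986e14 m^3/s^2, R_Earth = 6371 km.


r = 19796.9120 km
T = 462.0151 min
Eclipse fraction = arcsin(R_E/r)/pi = arcsin(6371.0000/19796.9120)/pi
= arcsin(0.3218179)/pi = 0.1042939
Eclipse duration = 0.1042939 * 462.0151 = 48.1853 min

48.1853 minutes


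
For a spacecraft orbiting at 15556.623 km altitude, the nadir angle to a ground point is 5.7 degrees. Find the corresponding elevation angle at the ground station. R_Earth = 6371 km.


r = R_E + alt = 21927.6230 km
Law of sines in the satellite / Earth-center / ground-point triangle:
  sin(nadir)/R_E = sin(90 + el)/r  =>  cos(el) = (r/R_E)*sin(nadir)
cos(el) = (21927.6230 / 6371.0000) * sin(5.7 deg) = 0.3418374
el = arccos(0.3418374) = 70.0111 deg
(Earth-central angle = 90 - nadir - el = 14.2889 deg)

70.0111 degrees


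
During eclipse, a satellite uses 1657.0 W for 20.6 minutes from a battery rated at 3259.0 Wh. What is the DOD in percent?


E_used = P * t / 60 = 1657.0 * 20.6 / 60 = 568.9033 Wh
DOD = E_used / E_total * 100 = 568.9033 / 3259.0 * 100
DOD = 17.4564 %

17.4564 %


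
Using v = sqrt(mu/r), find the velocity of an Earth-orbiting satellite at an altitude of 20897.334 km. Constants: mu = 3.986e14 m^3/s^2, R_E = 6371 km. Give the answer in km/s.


r = R_E + alt = 6371.0 + 20897.334 = 27268.3340 km = 2.7268334e+07 m
v = sqrt(mu/r) = sqrt(3.986e14 / 2.7268334e+07) = 3823.3085 m/s = 3.8233 km/s

3.8233 km/s


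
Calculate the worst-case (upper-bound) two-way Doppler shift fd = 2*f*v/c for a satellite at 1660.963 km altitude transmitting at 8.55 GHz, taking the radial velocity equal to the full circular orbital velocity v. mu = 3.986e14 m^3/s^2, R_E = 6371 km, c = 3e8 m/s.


r = 8.031963e+06 m
v = sqrt(mu/r) = 7044.6237 m/s (worst-case radial velocity)
f = 8.55 GHz = 8.55e+09 Hz
fd = 2*f*v/c = 2*8.55e+09*7044.6237/3.0e+08
fd = 401543.5491 Hz

401543.5491 Hz


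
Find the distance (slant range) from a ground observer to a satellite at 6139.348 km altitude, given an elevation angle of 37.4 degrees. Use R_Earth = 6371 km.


h = 6139.348 km, el = 37.4 deg
d = -R_E*sin(el) + sqrt((R_E*sin(el))^2 + 2*R_E*h + h^2)
d = -6371.0000*sin(0.6527531) + sqrt((6371.0000*0.6073758)^2 + 2*6371.0000*6139.348 + 6139.348^2)
d = 7571.2522 km

7571.2522 km


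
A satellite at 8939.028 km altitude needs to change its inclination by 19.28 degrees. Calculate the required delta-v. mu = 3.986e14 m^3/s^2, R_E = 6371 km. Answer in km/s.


r = 15310.0280 km = 1.5310028e+07 m
V = sqrt(mu/r) = 5102.4723 m/s
di = 19.28 deg = 0.3364995 rad
dV = 2*V*sin(di/2) = 2*5102.4723*sin(0.1682497)
dV = 1708.8900 m/s = 1.7089 km/s

1.7089 km/s


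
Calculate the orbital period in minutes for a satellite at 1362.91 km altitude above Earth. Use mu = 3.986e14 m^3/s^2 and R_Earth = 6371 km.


r = 7733.9100 km = 7.73391e+06 m
T = 2*pi*sqrt(r^3/mu) = 2*pi*sqrt(4.6259117e+20 / 3.986e14)
T = 6768.7721 s = 112.8129 min

112.8129 minutes


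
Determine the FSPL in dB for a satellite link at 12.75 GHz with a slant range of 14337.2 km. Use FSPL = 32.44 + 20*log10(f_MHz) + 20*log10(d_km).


f = 12.75 GHz = 12750.0000 MHz
d = 14337.2 km
FSPL = 32.44 + 20*log10(12750.0000) + 20*log10(14337.2)
FSPL = 32.44 + 82.1102 + 83.1293
FSPL = 197.6795 dB

197.6795 dB


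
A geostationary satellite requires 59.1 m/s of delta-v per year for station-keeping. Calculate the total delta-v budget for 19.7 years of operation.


dV = rate * years = 59.1 * 19.7
dV = 1164.2700 m/s

1164.2700 m/s


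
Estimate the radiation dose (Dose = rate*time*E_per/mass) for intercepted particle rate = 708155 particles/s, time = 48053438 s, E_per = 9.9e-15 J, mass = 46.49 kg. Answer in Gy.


Total energy deposited = rate * time * E_per
  = 708155 * 48053438 * 9.9e-15 = 0.3368899 J
Dose = E_total / mass = 0.3368899 / 46.49
Dose = 0.007246502 Gy

0.0072 Gy


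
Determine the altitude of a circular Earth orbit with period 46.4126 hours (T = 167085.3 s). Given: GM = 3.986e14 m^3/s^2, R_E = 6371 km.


T = 167085.3 s
r = (mu*T^2/(4*pi^2))^(1/3) = (3.986e14 * 167085.3^2 / (4*pi^2))^(1/3)
r = 6.5566905e+07 m = 65566.9046 km
alt = r - R_E = 65566.9046 - 6371 = 59195.9046 km

59195.9046 km


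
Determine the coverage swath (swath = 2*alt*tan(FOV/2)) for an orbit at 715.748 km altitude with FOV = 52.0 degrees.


FOV = 52.0 deg = 0.9075712 rad
swath = 2 * alt * tan(FOV/2) = 2 * 715.748 * tan(0.4537856)
swath = 2 * 715.748 * 0.4877326
swath = 698.1872 km

698.1872 km


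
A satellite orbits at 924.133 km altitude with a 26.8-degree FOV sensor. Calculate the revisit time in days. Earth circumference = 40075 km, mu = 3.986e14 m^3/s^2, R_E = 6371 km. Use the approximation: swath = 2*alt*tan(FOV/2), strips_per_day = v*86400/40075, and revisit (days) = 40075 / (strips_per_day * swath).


swath = 2*924.133*tan(0.2338741) = 440.3191 km
v = sqrt(mu/r) = 7391.8312 m/s = 7.3918 km/s
strips/day = v*86400/40075 = 7.3918*86400/40075 = 15.9365
coverage/day = strips * swath = 15.9365 * 440.3191 = 7017.1336 km
revisit = 40075 / 7017.1336 = 5.7110 days

5.7110 days


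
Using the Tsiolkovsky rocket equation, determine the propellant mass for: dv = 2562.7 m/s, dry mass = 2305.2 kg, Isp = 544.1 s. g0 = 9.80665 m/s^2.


ve = Isp * g0 = 544.1 * 9.80665 = 5335.798265 m/s
mass ratio = exp(dv/ve) = exp(2562.7/5335.798265) = 1.61653388
m_prop = m_dry * (mr - 1) = 2305.2 * (1.61653388 - 1)
m_prop = 1421.2339 kg

1421.2339 kg


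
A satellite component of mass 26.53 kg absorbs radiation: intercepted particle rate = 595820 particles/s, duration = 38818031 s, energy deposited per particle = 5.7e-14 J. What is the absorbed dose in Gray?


Total energy deposited = rate * time * E_per
  = 595820 * 38818031 * 5.7e-14 = 1.3183 J
Dose = E_total / mass = 1.3183 / 26.53
Dose = 0.04969197 Gy

0.0497 Gy


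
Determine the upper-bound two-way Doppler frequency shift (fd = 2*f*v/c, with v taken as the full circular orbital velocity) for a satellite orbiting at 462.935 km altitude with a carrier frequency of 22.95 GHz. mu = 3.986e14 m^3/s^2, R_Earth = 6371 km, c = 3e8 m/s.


r = 6.833935e+06 m
v = sqrt(mu/r) = 7637.1835 m/s (worst-case radial velocity)
f = 22.95 GHz = 2.295e+10 Hz
fd = 2*f*v/c = 2*2.295e+10*7637.1835/3.0e+08
fd = 1.1684891e+06 Hz

1.1685e+06 Hz


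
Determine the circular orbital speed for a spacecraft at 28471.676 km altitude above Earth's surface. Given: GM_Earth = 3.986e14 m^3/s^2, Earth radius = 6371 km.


r = R_E + alt = 6371.0 + 28471.676 = 34842.6760 km = 3.4842676e+07 m
v = sqrt(mu/r) = sqrt(3.986e14 / 3.4842676e+07) = 3382.3060 m/s = 3.3823 km/s

3.3823 km/s


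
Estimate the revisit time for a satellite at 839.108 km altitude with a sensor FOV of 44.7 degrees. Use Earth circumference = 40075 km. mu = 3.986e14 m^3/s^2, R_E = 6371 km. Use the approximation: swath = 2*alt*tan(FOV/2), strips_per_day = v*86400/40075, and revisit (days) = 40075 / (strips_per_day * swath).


swath = 2*839.108*tan(0.3900811) = 689.9980 km
v = sqrt(mu/r) = 7435.2874 m/s = 7.4353 km/s
strips/day = v*86400/40075 = 7.4353*86400/40075 = 16.0302
coverage/day = strips * swath = 16.0302 * 689.9980 = 11060.7816 km
revisit = 40075 / 11060.7816 = 3.6232 days

3.6232 days


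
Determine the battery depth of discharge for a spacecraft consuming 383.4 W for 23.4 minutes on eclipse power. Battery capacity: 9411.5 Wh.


E_used = P * t / 60 = 383.4 * 23.4 / 60 = 149.5260 Wh
DOD = E_used / E_total * 100 = 149.5260 / 9411.5 * 100
DOD = 1.5888 %

1.5888 %


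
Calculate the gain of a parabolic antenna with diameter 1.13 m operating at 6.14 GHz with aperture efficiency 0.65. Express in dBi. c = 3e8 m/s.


lambda = c/f = 3e8 / 6.14e+09 = 0.04885993 m
G = eta*(pi*D/lambda)^2 = 0.65*(pi*1.13/0.04885993)^2
G = 3431.3437 (linear)
G = 10*log10(3431.3437) = 35.3546 dBi

35.3546 dBi


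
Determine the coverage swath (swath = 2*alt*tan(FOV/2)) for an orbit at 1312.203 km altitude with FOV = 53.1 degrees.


FOV = 53.1 deg = 0.9267698 rad
swath = 2 * alt * tan(FOV/2) = 2 * 1312.203 * tan(0.4633849)
swath = 2 * 1312.203 * 0.4996717
swath = 1311.3413 km

1311.3413 km


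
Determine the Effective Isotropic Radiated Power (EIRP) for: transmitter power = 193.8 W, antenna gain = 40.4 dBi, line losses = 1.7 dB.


Pt = 193.8 W = 22.8735 dBW
EIRP = Pt_dBW + Gt - losses = 22.8735 + 40.4 - 1.7 = 61.5735 dBW

61.5735 dBW


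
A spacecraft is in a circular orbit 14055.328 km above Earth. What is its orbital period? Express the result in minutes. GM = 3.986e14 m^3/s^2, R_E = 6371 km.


r = 20426.3280 km = 2.0426328e+07 m
T = 2*pi*sqrt(r^3/mu) = 2*pi*sqrt(8.5225764e+21 / 3.986e14)
T = 29053.3806 s = 484.2230 min

484.2230 minutes


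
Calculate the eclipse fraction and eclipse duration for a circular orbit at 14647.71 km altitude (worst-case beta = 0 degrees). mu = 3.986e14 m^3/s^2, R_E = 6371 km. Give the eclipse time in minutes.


r = 21018.7100 km
T = 505.4394 min
Eclipse fraction = arcsin(R_E/r)/pi = arcsin(6371.0000/21018.7100)/pi
= arcsin(0.3031109)/pi = 0.09802526
Eclipse duration = 0.09802526 * 505.4394 = 49.5458 min

49.5458 minutes


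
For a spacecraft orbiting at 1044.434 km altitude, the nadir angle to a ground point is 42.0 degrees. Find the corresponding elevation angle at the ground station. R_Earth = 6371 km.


r = R_E + alt = 7415.4340 km
Law of sines in the satellite / Earth-center / ground-point triangle:
  sin(nadir)/R_E = sin(90 + el)/r  =>  cos(el) = (r/R_E)*sin(nadir)
cos(el) = (7415.4340 / 6371.0000) * sin(42.0 deg) = 0.778825
el = arccos(0.778825) = 38.8469 deg
(Earth-central angle = 90 - nadir - el = 9.1531 deg)

38.8469 degrees


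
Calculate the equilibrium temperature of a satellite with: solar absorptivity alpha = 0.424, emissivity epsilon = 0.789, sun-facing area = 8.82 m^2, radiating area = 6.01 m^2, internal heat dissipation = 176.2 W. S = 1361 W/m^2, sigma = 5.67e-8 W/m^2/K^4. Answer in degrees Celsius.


Numerator = alpha*S*A_sun + Q_int = 0.424*1361*8.82 + 176.2 = 5265.9045 W
Denominator = eps*sigma*A_rad = 0.789*5.67e-8*6.01 = 2.6886516e-07 W/K^4
T^4 = 1.958567e+10 K^4
T = 374.0973 K = 100.9473 C

100.9473 degrees Celsius


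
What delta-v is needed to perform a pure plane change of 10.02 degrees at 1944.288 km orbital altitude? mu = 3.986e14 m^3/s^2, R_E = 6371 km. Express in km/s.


r = 8315.2880 km = 8.315288e+06 m
V = sqrt(mu/r) = 6923.5686 m/s
di = 10.02 deg = 0.174882 rad
dV = 2*V*sin(di/2) = 2*6923.5686*sin(0.087441)
dV = 1209.2651 m/s = 1.2093 km/s

1.2093 km/s


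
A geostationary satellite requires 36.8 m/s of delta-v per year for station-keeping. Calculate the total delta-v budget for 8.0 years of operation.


dV = rate * years = 36.8 * 8.0
dV = 294.4000 m/s

294.4000 m/s


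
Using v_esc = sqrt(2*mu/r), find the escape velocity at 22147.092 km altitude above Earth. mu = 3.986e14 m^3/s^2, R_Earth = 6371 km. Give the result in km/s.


r = 6371.0 + 22147.092 = 28518.0920 km = 2.8518092e+07 m
v_esc = sqrt(2*mu/r) = sqrt(2*3.986e14 / 2.8518092e+07)
v_esc = 5287.1717 m/s = 5.2872 km/s

5.2872 km/s


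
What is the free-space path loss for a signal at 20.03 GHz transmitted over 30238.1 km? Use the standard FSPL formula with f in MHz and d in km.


f = 20.03 GHz = 20030.0000 MHz
d = 30238.1 km
FSPL = 32.44 + 20*log10(20030.0000) + 20*log10(30238.1)
FSPL = 32.44 + 86.0336 + 89.6111
FSPL = 208.0847 dB

208.0847 dB


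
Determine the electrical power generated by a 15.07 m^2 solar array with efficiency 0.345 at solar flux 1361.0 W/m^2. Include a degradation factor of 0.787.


P = area * eta * S * degradation
P = 15.07 * 0.345 * 1361.0 * 0.787
P = 5568.8460 W

5568.8460 W


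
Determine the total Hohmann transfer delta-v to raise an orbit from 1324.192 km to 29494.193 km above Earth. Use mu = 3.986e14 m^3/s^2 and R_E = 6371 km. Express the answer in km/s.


r1 = 7695.1920 km = 7.695192e+06 m
r2 = 35865.1930 km = 3.5865193e+07 m
dv1 = sqrt(mu/r1)*(sqrt(2*r2/(r1+r2)) - 1) = 2038.4672 m/s
dv2 = sqrt(mu/r2)*(1 - sqrt(2*r1/(r1+r2))) = 1352.1657 m/s
total dv = |dv1| + |dv2| = 2038.4672 + 1352.1657 = 3390.6328 m/s = 3.3906 km/s

3.3906 km/s


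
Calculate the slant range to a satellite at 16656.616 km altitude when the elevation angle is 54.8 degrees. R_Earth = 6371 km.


h = 16656.616 km, el = 54.8 deg
d = -R_E*sin(el) + sqrt((R_E*sin(el))^2 + 2*R_E*h + h^2)
d = -6371.0000*sin(0.9564404) + sqrt((6371.0000*0.8171449)^2 + 2*6371.0000*16656.616 + 16656.616^2)
d = 17526.8581 km

17526.8581 km
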